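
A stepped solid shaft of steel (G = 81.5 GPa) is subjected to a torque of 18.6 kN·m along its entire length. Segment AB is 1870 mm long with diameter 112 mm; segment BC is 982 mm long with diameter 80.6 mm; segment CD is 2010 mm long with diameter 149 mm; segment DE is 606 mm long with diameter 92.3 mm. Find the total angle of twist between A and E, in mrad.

111 mrad

J_AB = π(0.112)⁴/32 = 1.54×10^-5 m⁴; J_BC = π(0.0806)⁴/32 = 4.14×10^-6 m⁴; J_CD = π(0.149)⁴/32 = 4.84×10^-5 m⁴; J_DE = π(0.0923)⁴/32 = 7.13×10^-6 m⁴.
θ = (T/G)·Σ L_i/J_i = (18600/81.5×10⁹)·(1.87/1.54×10^-5 + 0.982/4.14×10^-6 + 2.01/4.84×10^-5 + 0.606/7.13×10^-6) = 0.1106 rad.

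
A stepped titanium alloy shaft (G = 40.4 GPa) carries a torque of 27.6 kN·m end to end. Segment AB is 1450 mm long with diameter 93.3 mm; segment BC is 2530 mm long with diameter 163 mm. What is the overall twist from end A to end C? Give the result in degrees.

J_AB = π(0.0933)⁴/32 = 7.44×10^-6 m⁴; J_BC = π(0.163)⁴/32 = 6.93×10^-5 m⁴.
θ = (T/G)·Σ L_i/J_i = (27600/40.4×10⁹)·(1.45/7.44×10^-6 + 2.53/6.93×10^-5) = 0.1581 rad.

9.06°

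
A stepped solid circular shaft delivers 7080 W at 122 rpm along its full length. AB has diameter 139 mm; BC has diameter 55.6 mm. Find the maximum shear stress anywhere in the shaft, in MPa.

16.4 MPa

ω = 2π·122/60 = 12.78 rad/s, so T = P/ω = 7080 / 12.78 = 554.2 N·m.
Under the same torque, τ_max = 16T/(πd³) is largest where d is smallest — segment BC (d = 55.6 mm).
τ_max = 16·554.2/(π·(0.0556)³) = 1.642×10^7 Pa.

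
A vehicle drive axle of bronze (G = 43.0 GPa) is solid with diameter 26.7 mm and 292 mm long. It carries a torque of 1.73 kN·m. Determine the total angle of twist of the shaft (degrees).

J = πd⁴/32 = π(0.0267)⁴/32 = 4.989×10^-8 m⁴.
θ = T·L/(G·J) = 1730 × 0.292 / (43.0×10⁹ × 4.989×10^-8) = 0.2355 rad.

13.5°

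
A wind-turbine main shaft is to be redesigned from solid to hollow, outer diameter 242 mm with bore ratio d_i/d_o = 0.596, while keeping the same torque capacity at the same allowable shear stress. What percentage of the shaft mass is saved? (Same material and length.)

29.5 %

Equal τ_max and T ⇒ the solid shaft needs d_s³ = d_o³(1−k⁴), so d_s = 242·(1−0.596⁴)^(1/3) = 231.4 mm.
Area ratio A_h/A_s = d_o²(1−k²)/d_s² = (1−k²)/(1−k⁴)^(2/3) = 0.7054.
Mass saving = 1 − 0.7054 = 29.5 %.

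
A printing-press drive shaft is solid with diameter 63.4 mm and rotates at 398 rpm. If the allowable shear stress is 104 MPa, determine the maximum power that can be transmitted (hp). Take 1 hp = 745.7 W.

J = πd⁴/32 = π(0.0634)⁴/32 = 1.586×10^-6 m⁴.
T_max = τ_allow·J/r = 1.04×10^8 × 1.586×10^-6 / 0.0317 = 5204 N·m.
ω = 2π·398/60 = 41.68 rad/s, so P_max = T_max·ω = 2.169×10^5 W.

291 hp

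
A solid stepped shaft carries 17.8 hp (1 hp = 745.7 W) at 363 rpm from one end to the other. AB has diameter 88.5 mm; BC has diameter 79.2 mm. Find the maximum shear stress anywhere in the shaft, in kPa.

3580 kPa

ω = 2π·363/60 = 38.01 rad/s, so T = P/ω = 17.8×745.7 / 38.01 = 349.2 N·m.
Under the same torque, τ_max = 16T/(πd³) is largest where d is smallest — segment BC (d = 79.2 mm).
τ_max = 16·349.2/(π·(0.0792)³) = 3.580×10^6 Pa.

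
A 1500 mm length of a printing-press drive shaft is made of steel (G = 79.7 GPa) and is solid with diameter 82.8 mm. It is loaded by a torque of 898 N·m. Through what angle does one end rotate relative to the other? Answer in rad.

0.00366 rad

J = πd⁴/32 = π(0.0828)⁴/32 = 4.614×10^-6 m⁴.
θ = T·L/(G·J) = 898.0 × 1.50 / (79.7×10⁹ × 4.614×10^-6) = 3.663×10^-3 rad.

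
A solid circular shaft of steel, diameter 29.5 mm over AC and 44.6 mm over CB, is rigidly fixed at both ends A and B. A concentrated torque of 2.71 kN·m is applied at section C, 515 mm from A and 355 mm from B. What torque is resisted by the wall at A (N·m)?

Compatibility: T_A·a/J_AC = T_B·b/J_CB with T_A + T_B = T₀.
J_AC = 7.44×10^-8 m⁴, J_CB = 3.88×10^-7 m⁴, so T_A = T₀·(J_AC/a)/((J_AC/a)+(J_CB/b)) = 315.9 N·m, T_B = 2394 N·m.

316 N·m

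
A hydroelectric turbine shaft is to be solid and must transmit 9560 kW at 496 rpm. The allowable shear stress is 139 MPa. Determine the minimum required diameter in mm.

ω = 2π·496/60 = 51.94 rad/s, so T = P/ω = 9560×10³ / 51.94 = 184100 N·m.
For a solid shaft τ_max = 16T/(πd³), so d = (16T/(π τ_allow))^(1/3) = (16·184100/(π·1.39×10^8))^(1/3) = 0.1889 m.

189 mm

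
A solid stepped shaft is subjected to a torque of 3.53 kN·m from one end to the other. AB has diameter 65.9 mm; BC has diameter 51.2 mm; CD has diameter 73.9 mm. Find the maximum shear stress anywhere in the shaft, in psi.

19400 psi

Under the same torque, τ_max = 16T/(πd³) is largest where d is smallest — segment BC (d = 51.2 mm).
τ_max = 16·3530/(π·(0.0512)³) = 1.339×10^8 Pa.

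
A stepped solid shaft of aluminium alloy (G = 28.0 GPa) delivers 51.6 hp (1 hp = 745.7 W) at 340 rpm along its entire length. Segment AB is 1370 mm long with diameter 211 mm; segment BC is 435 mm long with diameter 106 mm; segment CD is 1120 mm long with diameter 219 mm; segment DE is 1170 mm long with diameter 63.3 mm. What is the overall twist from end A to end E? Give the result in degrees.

1.75°

ω = 2π·340/60 = 35.60 rad/s, so T = P/ω = 51.6×745.7 / 35.60 = 1081 N·m.
J_AB = π(0.211)⁴/32 = 1.95×10^-4 m⁴; J_BC = π(0.106)⁴/32 = 1.24×10^-5 m⁴; J_CD = π(0.219)⁴/32 = 2.26×10^-4 m⁴; J_DE = π(0.0633)⁴/32 = 1.58×10^-6 m⁴.
θ = (T/G)·Σ L_i/J_i = (1081/28.0×10⁹)·(1.37/1.95×10^-4 + 0.435/1.24×10^-5 + 1.12/2.26×10^-4 + 1.17/1.58×10^-6) = 0.03047 rad.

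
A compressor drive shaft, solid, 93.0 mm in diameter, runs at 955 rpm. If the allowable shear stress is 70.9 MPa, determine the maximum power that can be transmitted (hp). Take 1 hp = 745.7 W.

1500 hp

J = πd⁴/32 = π(0.0930)⁴/32 = 7.344×10^-6 m⁴.
T_max = τ_allow·J/r = 7.09×10^7 × 7.344×10^-6 / 0.0465 = 11200 N·m.
ω = 2π·955/60 = 100.0 rad/s, so P_max = T_max·ω = 1.120×10^6 W.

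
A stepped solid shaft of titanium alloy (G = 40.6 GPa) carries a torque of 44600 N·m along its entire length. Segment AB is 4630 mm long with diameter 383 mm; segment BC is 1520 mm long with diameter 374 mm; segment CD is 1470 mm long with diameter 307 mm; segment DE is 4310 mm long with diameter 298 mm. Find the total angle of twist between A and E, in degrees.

J_AB = π(0.383)⁴/32 = 2.11×10^-3 m⁴; J_BC = π(0.374)⁴/32 = 1.92×10^-3 m⁴; J_CD = π(0.307)⁴/32 = 8.72×10^-4 m⁴; J_DE = π(0.298)⁴/32 = 7.74×10^-4 m⁴.
θ = (T/G)·Σ L_i/J_i = (44600/40.6×10⁹)·(4.63/2.11×10^-3 + 1.52/1.92×10^-3 + 1.47/8.72×10^-4 + 4.31/7.74×10^-4) = 0.01124 rad.

0.644°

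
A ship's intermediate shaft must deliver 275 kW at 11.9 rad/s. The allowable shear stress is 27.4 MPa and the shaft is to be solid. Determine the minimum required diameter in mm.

ω = 11.9 rad/s, so T = P/ω = 275×10³ / 11.90 = 23110 N·m.
For a solid shaft τ_max = 16T/(πd³), so d = (16T/(π τ_allow))^(1/3) = (16·23110/(π·2.74×10^7))^(1/3) = 0.1626 m.

163 mm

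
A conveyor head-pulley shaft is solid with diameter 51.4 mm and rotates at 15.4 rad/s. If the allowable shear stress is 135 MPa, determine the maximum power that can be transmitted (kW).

J = πd⁴/32 = π(0.0514)⁴/32 = 6.853×10^-7 m⁴.
T_max = τ_allow·J/r = 1.35×10^8 × 6.853×10^-7 / 0.0257 = 3600 N·m.
ω = 15.4 rad/s, so P_max = T_max·ω = 5.543×10^4 W.

55.4 kW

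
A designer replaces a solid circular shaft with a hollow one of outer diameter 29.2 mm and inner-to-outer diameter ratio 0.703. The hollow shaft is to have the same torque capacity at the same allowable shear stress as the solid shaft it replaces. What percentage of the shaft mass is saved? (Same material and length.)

39.0 %

Equal τ_max and T ⇒ the solid shaft needs d_s³ = d_o³(1−k⁴), so d_s = 29.2·(1−0.703⁴)^(1/3) = 26.60 mm.
Area ratio A_h/A_s = d_o²(1−k²)/d_s² = (1−k²)/(1−k⁴)^(2/3) = 0.6096.
Mass saving = 1 − 0.6096 = 39.0 %.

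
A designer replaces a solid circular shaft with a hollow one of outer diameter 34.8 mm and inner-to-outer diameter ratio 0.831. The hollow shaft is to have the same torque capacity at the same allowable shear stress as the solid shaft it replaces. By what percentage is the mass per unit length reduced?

Equal τ_max and T ⇒ the solid shaft needs d_s³ = d_o³(1−k⁴), so d_s = 34.8·(1−0.831⁴)^(1/3) = 28.04 mm.
Area ratio A_h/A_s = d_o²(1−k²)/d_s² = (1−k²)/(1−k⁴)^(2/3) = 0.4766.
Mass saving = 1 − 0.4766 = 52.3 %.

52.3 %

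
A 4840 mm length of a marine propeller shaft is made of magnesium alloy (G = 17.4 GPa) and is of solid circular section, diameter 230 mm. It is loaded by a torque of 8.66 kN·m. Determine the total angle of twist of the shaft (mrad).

8.77 mrad

J = πd⁴/32 = π(0.230)⁴/32 = 2.747×10^-4 m⁴.
θ = T·L/(G·J) = 8660 × 4.84 / (17.4×10⁹ × 2.747×10^-4) = 8.768×10^-3 rad.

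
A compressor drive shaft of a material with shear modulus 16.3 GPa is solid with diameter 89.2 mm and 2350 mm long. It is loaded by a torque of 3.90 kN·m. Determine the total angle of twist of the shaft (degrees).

J = πd⁴/32 = π(0.0892)⁴/32 = 6.215×10^-6 m⁴.
θ = T·L/(G·J) = 3900 × 2.35 / (16.3×10⁹ × 6.215×10^-6) = 0.09047 rad.

5.18°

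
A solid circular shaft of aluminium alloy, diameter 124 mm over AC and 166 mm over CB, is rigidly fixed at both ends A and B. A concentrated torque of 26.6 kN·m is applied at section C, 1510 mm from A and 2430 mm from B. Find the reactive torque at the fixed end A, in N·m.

Compatibility: T_A·a/J_AC = T_B·b/J_CB with T_A + T_B = T₀.
J_AC = 2.32×10^-5 m⁴, J_CB = 7.45×10^-5 m⁴, so T_A = T₀·(J_AC/a)/((J_AC/a)+(J_CB/b)) = 8879 N·m, T_B = 17720 N·m.

8880 N·m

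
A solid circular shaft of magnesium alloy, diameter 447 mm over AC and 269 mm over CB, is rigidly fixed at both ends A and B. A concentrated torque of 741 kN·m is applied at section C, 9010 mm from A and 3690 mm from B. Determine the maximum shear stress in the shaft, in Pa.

4.70e7 Pa

Compatibility: T_A·a/J_AC = T_B·b/J_CB with T_A + T_B = T₀.
J_AC = 3.92×10^-3 m⁴, J_CB = 5.14×10^-4 m⁴, so T_A = T₀·(J_AC/a)/((J_AC/a)+(J_CB/b)) = 561300 N·m, T_B = 179700 N·m.
τ in each portion: τ_AC = 3.20×10^7 Pa, τ_CB = 4.70×10^7 Pa; maximum is in CB.
τ_max = T_CB·r/J = 179700·0.135/5.14×10^-4 = 4.703×10^7 Pa.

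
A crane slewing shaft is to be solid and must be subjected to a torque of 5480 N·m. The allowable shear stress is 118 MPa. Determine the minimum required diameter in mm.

61.8 mm

For a solid shaft τ_max = 16T/(πd³), so d = (16T/(π τ_allow))^(1/3) = (16·5480/(π·1.18×10^8))^(1/3) = 0.06184 m.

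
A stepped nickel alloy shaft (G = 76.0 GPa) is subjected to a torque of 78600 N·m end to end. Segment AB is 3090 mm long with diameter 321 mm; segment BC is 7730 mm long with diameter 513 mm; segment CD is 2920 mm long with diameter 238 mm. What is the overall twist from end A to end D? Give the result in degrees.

J_AB = π(0.321)⁴/32 = 1.04×10^-3 m⁴; J_BC = π(0.513)⁴/32 = 6.80×10^-3 m⁴; J_CD = π(0.238)⁴/32 = 3.15×10^-4 m⁴.
θ = (T/G)·Σ L_i/J_i = (78600/76.0×10⁹)·(3.09/1.04×10^-3 + 7.73/6.80×10^-3 + 2.92/3.15×10^-4) = 0.01383 rad.

0.792°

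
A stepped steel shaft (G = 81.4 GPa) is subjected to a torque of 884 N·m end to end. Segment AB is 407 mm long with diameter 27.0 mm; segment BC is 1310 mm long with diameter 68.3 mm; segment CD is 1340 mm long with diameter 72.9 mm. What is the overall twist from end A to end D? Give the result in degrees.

5.54°

J_AB = π(0.0270)⁴/32 = 5.22×10^-8 m⁴; J_BC = π(0.0683)⁴/32 = 2.14×10^-6 m⁴; J_CD = π(0.0729)⁴/32 = 2.77×10^-6 m⁴.
θ = (T/G)·Σ L_i/J_i = (884.0/81.4×10⁹)·(0.407/5.22×10^-8 + 1.31/2.14×10^-6 + 1.34/2.77×10^-6) = 0.09662 rad.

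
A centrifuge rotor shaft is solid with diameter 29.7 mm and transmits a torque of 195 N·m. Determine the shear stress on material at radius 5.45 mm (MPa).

J = πd⁴/32 = π(0.0297)⁴/32 = 7.639×10^-8 m⁴.
Shear stress varies linearly with radius: τ = T·r/J = 195.0 × 0.00545 / 7.639×10^-8 = 1.391×10^7 Pa.

13.9 MPa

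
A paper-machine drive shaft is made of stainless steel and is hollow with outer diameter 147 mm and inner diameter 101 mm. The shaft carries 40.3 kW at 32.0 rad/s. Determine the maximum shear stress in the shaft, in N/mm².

ω = 32.0 rad/s, so T = P/ω = 40.3×10³ / 32.00 = 1259 N·m.
J = π(d_o⁴ − d_i⁴)/32 = π(0.147⁴ − 0.101⁴)/32 = 3.563×10^-5 m⁴.
τ_max = T·r/J = 1259 × 0.0735 / 3.563×10^-5 = 2.598×10^6 Pa.

2.60 N/mm²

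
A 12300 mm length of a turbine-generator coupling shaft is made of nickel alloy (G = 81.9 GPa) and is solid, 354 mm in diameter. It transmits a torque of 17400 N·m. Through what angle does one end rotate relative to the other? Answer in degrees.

J = πd⁴/32 = π(0.354)⁴/32 = 1.542×10^-3 m⁴.
θ = T·L/(G·J) = 17400 × 12.3 / (81.9×10⁹ × 1.542×10^-3) = 1.695×10^-3 rad.

0.0971°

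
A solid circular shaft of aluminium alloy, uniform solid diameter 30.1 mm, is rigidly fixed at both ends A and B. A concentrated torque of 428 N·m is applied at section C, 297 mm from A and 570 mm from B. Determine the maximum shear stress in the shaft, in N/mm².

52.5 N/mm²

With uniform GJ and both ends fixed, compatibility θ_AC = θ_CB gives T_A·a = T_B·b, together with T_A + T_B = T₀.
T_A = T₀·b/(a+b) = 428.0·570/867.0 = 281.4 N·m; T_B = 146.6 N·m.
τ in each portion: τ_AC = 5.25×10^7 Pa, τ_CB = 2.74×10^7 Pa; maximum is in AC.
τ_max = T_AC·r/J = 281.4·0.0151/8.06×10^-8 = 5.255×10^7 Pa.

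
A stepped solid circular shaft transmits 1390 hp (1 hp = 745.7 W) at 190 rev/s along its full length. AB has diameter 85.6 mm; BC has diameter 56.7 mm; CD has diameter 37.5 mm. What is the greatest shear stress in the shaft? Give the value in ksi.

ω = 2π·190 = 1194 rad/s, so T = P/ω = 1390×745.7 / 1194 = 868.3 N·m.
Under the same torque, τ_max = 16T/(πd³) is largest where d is smallest — segment CD (d = 37.5 mm).
τ_max = 16·868.3/(π·(0.0375)³) = 8.385×10^7 Pa.

12.2 ksi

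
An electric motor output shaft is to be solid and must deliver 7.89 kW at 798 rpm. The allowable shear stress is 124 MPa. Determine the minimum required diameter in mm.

ω = 2π·798/60 = 83.57 rad/s, so T = P/ω = 7.89×10³ / 83.57 = 94.42 N·m.
For a solid shaft τ_max = 16T/(πd³), so d = (16T/(π τ_allow))^(1/3) = (16·94.42/(π·1.24×10^8))^(1/3) = 0.01571 m.

15.7 mm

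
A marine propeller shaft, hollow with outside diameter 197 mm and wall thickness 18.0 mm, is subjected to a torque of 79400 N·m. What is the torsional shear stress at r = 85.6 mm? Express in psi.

12000 psi

J = π(d_o⁴ − d_i⁴)/32 = π(0.197⁴ − 0.161⁴)/32 = 8.190×10^-5 m⁴.
Shear stress varies linearly with radius: τ = T·r/J = 79400 × 0.0856 / 8.190×10^-5 = 8.299×10^7 Pa.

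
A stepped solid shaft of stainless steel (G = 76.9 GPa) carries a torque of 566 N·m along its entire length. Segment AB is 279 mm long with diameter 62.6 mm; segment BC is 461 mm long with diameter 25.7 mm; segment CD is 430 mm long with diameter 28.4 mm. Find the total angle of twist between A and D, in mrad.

J_AB = π(0.0626)⁴/32 = 1.51×10^-6 m⁴; J_BC = π(0.0257)⁴/32 = 4.28×10^-8 m⁴; J_CD = π(0.0284)⁴/32 = 6.39×10^-8 m⁴.
θ = (T/G)·Σ L_i/J_i = (566.0/76.9×10⁹)·(0.279/1.51×10^-6 + 0.461/4.28×10^-8 + 0.430/6.39×10^-8) = 0.1301 rad.

130 mrad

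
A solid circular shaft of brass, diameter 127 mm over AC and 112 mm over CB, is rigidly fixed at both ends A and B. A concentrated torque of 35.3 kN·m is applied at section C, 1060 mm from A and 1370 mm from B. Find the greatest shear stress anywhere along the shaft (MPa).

Compatibility: T_A·a/J_AC = T_B·b/J_CB with T_A + T_B = T₀.
J_AC = 2.55×10^-5 m⁴, J_CB = 1.54×10^-5 m⁴, so T_A = T₀·(J_AC/a)/((J_AC/a)+(J_CB/b)) = 24050 N·m, T_B = 11250 N·m.
τ in each portion: τ_AC = 5.98×10^7 Pa, τ_CB = 4.08×10^7 Pa; maximum is in AC.
τ_max = T_AC·r/J = 24050·0.0635/2.55×10^-5 = 5.979×10^7 Pa.

59.8 MPa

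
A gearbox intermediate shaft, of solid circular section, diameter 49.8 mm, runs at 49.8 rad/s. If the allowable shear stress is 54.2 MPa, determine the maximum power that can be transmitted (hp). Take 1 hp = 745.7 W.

87.8 hp

J = πd⁴/32 = π(0.0498)⁴/32 = 6.038×10^-7 m⁴.
T_max = τ_allow·J/r = 5.42×10^7 × 6.038×10^-7 / 0.0249 = 1314 N·m.
ω = 49.8 rad/s, so P_max = T_max·ω = 6.546×10^4 W.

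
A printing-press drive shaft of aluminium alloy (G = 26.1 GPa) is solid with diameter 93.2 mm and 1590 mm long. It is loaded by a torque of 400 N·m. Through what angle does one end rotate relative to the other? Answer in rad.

0.00329 rad

J = πd⁴/32 = π(0.0932)⁴/32 = 7.407×10^-6 m⁴.
θ = T·L/(G·J) = 400.0 × 1.59 / (26.1×10⁹ × 7.407×10^-6) = 3.290×10^-3 rad.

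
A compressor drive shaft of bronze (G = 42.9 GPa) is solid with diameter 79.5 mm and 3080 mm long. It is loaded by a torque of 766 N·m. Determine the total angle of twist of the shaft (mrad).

J = πd⁴/32 = π(0.0795)⁴/32 = 3.922×10^-6 m⁴.
θ = T·L/(G·J) = 766.0 × 3.08 / (42.9×10⁹ × 3.922×10^-6) = 0.01402 rad.

14.0 mrad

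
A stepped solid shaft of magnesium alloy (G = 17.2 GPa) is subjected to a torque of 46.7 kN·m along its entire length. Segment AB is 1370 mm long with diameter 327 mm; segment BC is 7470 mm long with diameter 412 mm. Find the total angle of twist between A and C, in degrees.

J_AB = π(0.327)⁴/32 = 1.12×10^-3 m⁴; J_BC = π(0.412)⁴/32 = 2.83×10^-3 m⁴.
θ = (T/G)·Σ L_i/J_i = (46700/17.2×10⁹)·(1.37/1.12×10^-3 + 7.47/2.83×10^-3) = 0.01048 rad.

0.601°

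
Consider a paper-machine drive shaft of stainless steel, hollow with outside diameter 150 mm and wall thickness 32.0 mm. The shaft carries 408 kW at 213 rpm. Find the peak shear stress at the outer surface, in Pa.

ω = 2π·213/60 = 22.31 rad/s, so T = P/ω = 408×10³ / 22.31 = 18290 N·m.
J = π(d_o⁴ − d_i⁴)/32 = π(0.150⁴ − 0.0860⁴)/32 = 4.433×10^-5 m⁴.
τ_max = T·r/J = 18290 × 0.0750 / 4.433×10^-5 = 3.095×10^7 Pa.

3.09e7 Pa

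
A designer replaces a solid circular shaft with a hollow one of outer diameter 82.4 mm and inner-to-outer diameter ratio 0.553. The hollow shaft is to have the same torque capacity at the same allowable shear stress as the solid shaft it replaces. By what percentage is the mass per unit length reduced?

Equal τ_max and T ⇒ the solid shaft needs d_s³ = d_o³(1−k⁴), so d_s = 82.4·(1−0.553⁴)^(1/3) = 79.75 mm.
Area ratio A_h/A_s = d_o²(1−k²)/d_s² = (1−k²)/(1−k⁴)^(2/3) = 0.7412.
Mass saving = 1 − 0.7412 = 25.9 %.

25.9 %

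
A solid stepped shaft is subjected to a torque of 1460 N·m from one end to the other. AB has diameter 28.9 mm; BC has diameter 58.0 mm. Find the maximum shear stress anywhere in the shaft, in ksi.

44.7 ksi

Under the same torque, τ_max = 16T/(πd³) is largest where d is smallest — segment AB (d = 28.9 mm).
τ_max = 16·1460/(π·(0.0289)³) = 3.081×10^8 Pa.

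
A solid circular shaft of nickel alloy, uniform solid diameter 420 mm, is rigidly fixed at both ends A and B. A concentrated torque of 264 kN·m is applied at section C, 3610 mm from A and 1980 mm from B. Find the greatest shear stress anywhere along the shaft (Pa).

With uniform GJ and both ends fixed, compatibility θ_AC = θ_CB gives T_A·a = T_B·b, together with T_A + T_B = T₀.
T_A = T₀·b/(a+b) = 264000·1980/5590 = 93510 N·m; T_B = 170500 N·m.
τ in each portion: τ_AC = 6.43×10^6 Pa, τ_CB = 1.17×10^7 Pa; maximum is in CB.
τ_max = T_CB·r/J = 170500·0.210/3.05×10^-3 = 1.172×10^7 Pa.

1.17e7 Pa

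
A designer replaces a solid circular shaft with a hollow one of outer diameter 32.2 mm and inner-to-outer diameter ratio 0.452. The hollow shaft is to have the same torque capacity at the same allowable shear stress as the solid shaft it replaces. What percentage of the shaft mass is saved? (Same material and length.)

18.1 %

Equal τ_max and T ⇒ the solid shaft needs d_s³ = d_o³(1−k⁴), so d_s = 32.2·(1−0.452⁴)^(1/3) = 31.75 mm.
Area ratio A_h/A_s = d_o²(1−k²)/d_s² = (1−k²)/(1−k⁴)^(2/3) = 0.8186.
Mass saving = 1 − 0.8186 = 18.1 %.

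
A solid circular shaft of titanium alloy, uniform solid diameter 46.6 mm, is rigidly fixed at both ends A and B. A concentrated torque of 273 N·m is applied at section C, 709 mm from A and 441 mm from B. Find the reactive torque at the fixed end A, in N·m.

With uniform GJ and both ends fixed, compatibility θ_AC = θ_CB gives T_A·a = T_B·b, together with T_A + T_B = T₀.
T_A = T₀·b/(a+b) = 273.0·441/1150 = 104.7 N·m; T_B = 168.3 N·m.

105 N·m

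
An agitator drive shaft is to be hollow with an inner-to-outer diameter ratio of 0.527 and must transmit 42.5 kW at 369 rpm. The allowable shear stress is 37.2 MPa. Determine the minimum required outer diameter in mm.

54.6 mm

ω = 2π·369/60 = 38.64 rad/s, so T = P/ω = 42.5×10³ / 38.64 = 1100 N·m.
For a hollow shaft with d_i/d_o = 0.527: τ_max = 16T/(π d_o³ (1−k⁴)), so d_o = [16T/(π τ_allow (1−k⁴))]^(1/3) = [16·1100/(π·3.72×10^7·0.9229)]^(1/3) = 0.05464 m.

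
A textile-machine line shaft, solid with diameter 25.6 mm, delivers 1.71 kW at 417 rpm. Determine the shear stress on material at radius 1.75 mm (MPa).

ω = 2π·417/60 = 43.67 rad/s, so T = P/ω = 1.71×10³ / 43.67 = 39.16 N·m.
J = πd⁴/32 = π(0.0256)⁴/32 = 4.217×10^-8 m⁴.
Shear stress varies linearly with radius: τ = T·r/J = 39.16 × 0.00175 / 4.217×10^-8 = 1.625×10^6 Pa.

1.63 MPa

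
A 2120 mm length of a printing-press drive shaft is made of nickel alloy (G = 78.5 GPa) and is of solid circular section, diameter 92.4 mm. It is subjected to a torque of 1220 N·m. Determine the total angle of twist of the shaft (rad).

J = πd⁴/32 = π(0.0924)⁴/32 = 7.156×10^-6 m⁴.
θ = T·L/(G·J) = 1220 × 2.12 / (78.5×10⁹ × 7.156×10^-6) = 4.604×10^-3 rad.

0.00460 rad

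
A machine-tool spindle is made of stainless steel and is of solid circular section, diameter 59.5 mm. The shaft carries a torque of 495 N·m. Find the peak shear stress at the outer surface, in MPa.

J = πd⁴/32 = π(0.0595)⁴/32 = 1.230×10^-6 m⁴.
τ_max = T·r/J = 495.0 × 0.0297 / 1.230×10^-6 = 1.197×10^7 Pa.

12.0 MPa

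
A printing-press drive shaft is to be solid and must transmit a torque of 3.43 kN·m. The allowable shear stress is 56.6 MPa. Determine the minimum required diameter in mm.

For a solid shaft τ_max = 16T/(πd³), so d = (16T/(π τ_allow))^(1/3) = (16·3430/(π·5.66×10^7))^(1/3) = 0.06758 m.

67.6 mm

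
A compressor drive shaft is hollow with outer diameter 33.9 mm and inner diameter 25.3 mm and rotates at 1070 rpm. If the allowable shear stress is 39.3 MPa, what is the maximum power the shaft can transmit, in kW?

J = π(d_o⁴ − d_i⁴)/32 = π(0.0339⁴ − 0.0253⁴)/32 = 8.943×10^-8 m⁴.
T_max = τ_allow·J/r = 3.93×10^7 × 8.943×10^-8 / 0.0169 = 207.4 N·m.
ω = 2π·1070/60 = 112.1 rad/s, so P_max = T_max·ω = 2.323×10^4 W.

23.2 kW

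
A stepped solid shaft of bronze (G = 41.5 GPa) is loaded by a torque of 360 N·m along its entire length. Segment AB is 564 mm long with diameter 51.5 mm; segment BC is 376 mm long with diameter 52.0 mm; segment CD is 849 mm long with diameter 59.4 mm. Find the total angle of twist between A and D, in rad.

0.0177 rad

J_AB = π(0.0515)⁴/32 = 6.91×10^-7 m⁴; J_BC = π(0.0520)⁴/32 = 7.18×10^-7 m⁴; J_CD = π(0.0594)⁴/32 = 1.22×10^-6 m⁴.
θ = (T/G)·Σ L_i/J_i = (360.0/41.5×10⁹)·(0.564/6.91×10^-7 + 0.376/7.18×10^-7 + 0.849/1.22×10^-6) = 0.01765 rad.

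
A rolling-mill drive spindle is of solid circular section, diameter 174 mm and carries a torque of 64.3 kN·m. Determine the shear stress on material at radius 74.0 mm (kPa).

J = πd⁴/32 = π(0.174)⁴/32 = 8.999×10^-5 m⁴.
Shear stress varies linearly with radius: τ = T·r/J = 64300 × 0.0740 / 8.999×10^-5 = 5.287×10^7 Pa.

52900 kPa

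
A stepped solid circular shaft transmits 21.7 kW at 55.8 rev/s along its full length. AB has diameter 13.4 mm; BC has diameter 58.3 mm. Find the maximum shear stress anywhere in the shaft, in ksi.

19.0 ksi

ω = 2π·55.8 = 350.6 rad/s, so T = P/ω = 21.7×10³ / 350.6 = 61.89 N·m.
Under the same torque, τ_max = 16T/(πd³) is largest where d is smallest — segment AB (d = 13.4 mm).
τ_max = 16·61.89/(π·(0.0134)³) = 1.310×10^8 Pa.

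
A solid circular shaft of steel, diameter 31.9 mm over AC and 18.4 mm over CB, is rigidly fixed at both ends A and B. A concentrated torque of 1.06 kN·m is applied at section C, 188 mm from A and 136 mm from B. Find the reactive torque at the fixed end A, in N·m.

919 N·m

Compatibility: T_A·a/J_AC = T_B·b/J_CB with T_A + T_B = T₀.
J_AC = 1.02×10^-7 m⁴, J_CB = 1.13×10^-8 m⁴, so T_A = T₀·(J_AC/a)/((J_AC/a)+(J_CB/b)) = 919.3 N·m, T_B = 140.7 N·m.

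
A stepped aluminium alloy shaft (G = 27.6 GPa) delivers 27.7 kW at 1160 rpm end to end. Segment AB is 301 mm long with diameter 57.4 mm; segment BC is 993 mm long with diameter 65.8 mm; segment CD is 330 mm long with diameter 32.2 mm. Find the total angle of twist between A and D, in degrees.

1.87°

ω = 2π·1160/60 = 121.5 rad/s, so T = P/ω = 27.7×10³ / 121.5 = 228.0 N·m.
J_AB = π(0.0574)⁴/32 = 1.07×10^-6 m⁴; J_BC = π(0.0658)⁴/32 = 1.84×10^-6 m⁴; J_CD = π(0.0322)⁴/32 = 1.06×10^-7 m⁴.
θ = (T/G)·Σ L_i/J_i = (228.0/27.6×10⁹)·(0.301/1.07×10^-6 + 0.993/1.84×10^-6 + 0.330/1.06×10^-7) = 0.03262 rad.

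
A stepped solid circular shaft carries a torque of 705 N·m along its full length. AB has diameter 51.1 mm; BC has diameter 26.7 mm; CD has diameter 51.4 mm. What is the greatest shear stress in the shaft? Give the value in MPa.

Under the same torque, τ_max = 16T/(πd³) is largest where d is smallest — segment BC (d = 26.7 mm).
τ_max = 16·705.0/(π·(0.0267)³) = 1.886×10^8 Pa.

189 MPa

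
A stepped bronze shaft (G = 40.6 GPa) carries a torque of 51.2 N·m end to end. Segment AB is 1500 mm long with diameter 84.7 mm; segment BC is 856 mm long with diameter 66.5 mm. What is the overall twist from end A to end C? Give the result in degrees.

0.0537°

J_AB = π(0.0847)⁴/32 = 5.05×10^-6 m⁴; J_BC = π(0.0665)⁴/32 = 1.92×10^-6 m⁴.
θ = (T/G)·Σ L_i/J_i = (51.20/40.6×10⁹)·(1.50/5.05×10^-6 + 0.856/1.92×10^-6) = 9.366×10^-4 rad.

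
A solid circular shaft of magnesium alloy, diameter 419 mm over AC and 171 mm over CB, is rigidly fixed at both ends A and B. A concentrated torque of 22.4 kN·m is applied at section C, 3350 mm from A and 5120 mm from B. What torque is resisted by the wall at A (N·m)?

Compatibility: T_A·a/J_AC = T_B·b/J_CB with T_A + T_B = T₀.
J_AC = 3.03×10^-3 m⁴, J_CB = 8.39×10^-5 m⁴, so T_A = T₀·(J_AC/a)/((J_AC/a)+(J_CB/b)) = 22000 N·m, T_B = 399.3 N·m.

22000 N·m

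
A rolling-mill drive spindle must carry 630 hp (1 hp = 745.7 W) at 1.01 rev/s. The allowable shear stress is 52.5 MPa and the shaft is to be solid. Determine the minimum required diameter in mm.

ω = 2π·1.01 = 6.346 rad/s, so T = P/ω = 630×745.7 / 6.346 = 74030 N·m.
For a solid shaft τ_max = 16T/(πd³), so d = (16T/(π τ_allow))^(1/3) = (16·74030/(π·5.25×10^7))^(1/3) = 0.1929 m.

193 mm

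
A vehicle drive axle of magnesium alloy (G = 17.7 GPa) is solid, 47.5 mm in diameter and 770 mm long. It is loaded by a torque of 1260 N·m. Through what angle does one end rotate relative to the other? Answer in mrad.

J = πd⁴/32 = π(0.0475)⁴/32 = 4.998×10^-7 m⁴.
θ = T·L/(G·J) = 1260 × 0.770 / (17.7×10⁹ × 4.998×10^-7) = 0.1097 rad.

110 mrad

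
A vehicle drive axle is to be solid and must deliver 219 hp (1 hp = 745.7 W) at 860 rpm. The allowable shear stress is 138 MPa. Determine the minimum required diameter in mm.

40.6 mm

ω = 2π·860/60 = 90.06 rad/s, so T = P/ω = 219×745.7 / 90.06 = 1813 N·m.
For a solid shaft τ_max = 16T/(πd³), so d = (16T/(π τ_allow))^(1/3) = (16·1813/(π·1.38×10^8))^(1/3) = 0.04060 m.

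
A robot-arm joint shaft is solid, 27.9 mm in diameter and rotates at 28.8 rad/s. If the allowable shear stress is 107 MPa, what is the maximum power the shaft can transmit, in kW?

13.1 kW

J = πd⁴/32 = π(0.0279)⁴/32 = 5.949×10^-8 m⁴.
T_max = τ_allow·J/r = 1.07×10^8 × 5.949×10^-8 / 0.0139 = 456.3 N·m.
ω = 28.8 rad/s, so P_max = T_max·ω = 1.314×10^4 W.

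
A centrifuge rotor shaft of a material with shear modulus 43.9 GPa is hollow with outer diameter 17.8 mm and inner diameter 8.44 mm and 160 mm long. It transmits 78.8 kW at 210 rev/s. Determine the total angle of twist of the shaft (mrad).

ω = 2π·210 = 1319 rad/s, so T = P/ω = 78.8×10³ / 1319 = 59.72 N·m.
J = π(d_o⁴ − d_i⁴)/32 = π(0.0178⁴ − 0.00844⁴)/32 = 9.357×10^-9 m⁴.
θ = T·L/(G·J) = 59.72 × 0.160 / (43.9×10⁹ × 9.357×10^-9) = 0.02326 rad.

23.3 mrad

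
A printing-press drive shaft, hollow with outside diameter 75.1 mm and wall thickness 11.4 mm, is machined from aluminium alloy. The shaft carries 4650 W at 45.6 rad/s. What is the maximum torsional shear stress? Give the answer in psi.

233 psi

ω = 45.6 rad/s, so T = P/ω = 4650 / 45.60 = 102.0 N·m.
J = π(d_o⁴ − d_i⁴)/32 = π(0.0751⁴ − 0.0523⁴)/32 = 2.388×10^-6 m⁴.
τ_max = T·r/J = 102.0 × 0.0376 / 2.388×10^-6 = 1.603×10^6 Pa.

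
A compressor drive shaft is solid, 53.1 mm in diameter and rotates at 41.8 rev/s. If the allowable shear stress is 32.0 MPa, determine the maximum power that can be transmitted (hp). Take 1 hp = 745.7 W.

331 hp

J = πd⁴/32 = π(0.0531)⁴/32 = 7.805×10^-7 m⁴.
T_max = τ_allow·J/r = 3.20×10^7 × 7.805×10^-7 / 0.0266 = 940.7 N·m.
ω = 2π·41.8 = 262.6 rad/s, so P_max = T_max·ω = 2.471×10^5 W.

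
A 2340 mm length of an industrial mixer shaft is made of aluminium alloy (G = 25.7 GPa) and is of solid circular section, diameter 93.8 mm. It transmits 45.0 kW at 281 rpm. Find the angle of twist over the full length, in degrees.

ω = 2π·281/60 = 29.43 rad/s, so T = P/ω = 45.0×10³ / 29.43 = 1529 N·m.
J = πd⁴/32 = π(0.0938)⁴/32 = 7.600×10^-6 m⁴.
θ = T·L/(G·J) = 1529 × 2.34 / (25.7×10⁹ × 7.600×10^-6) = 0.01832 rad.

1.05°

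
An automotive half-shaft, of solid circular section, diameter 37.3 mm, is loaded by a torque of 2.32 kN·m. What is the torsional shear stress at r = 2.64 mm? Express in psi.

J = πd⁴/32 = π(0.0373)⁴/32 = 1.900×10^-7 m⁴.
Shear stress varies linearly with radius: τ = T·r/J = 2320 × 0.00264 / 1.900×10^-7 = 3.223×10^7 Pa.

4670 psi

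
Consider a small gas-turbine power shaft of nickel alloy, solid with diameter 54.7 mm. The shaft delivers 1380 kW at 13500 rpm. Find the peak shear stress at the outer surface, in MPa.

30.4 MPa

ω = 2π·13500/60 = 1414 rad/s, so T = P/ω = 1380×10³ / 1414 = 976.2 N·m.
J = πd⁴/32 = π(0.0547)⁴/32 = 8.789×10^-7 m⁴.
τ_max = T·r/J = 976.2 × 0.0274 / 8.789×10^-7 = 3.038×10^7 Pa.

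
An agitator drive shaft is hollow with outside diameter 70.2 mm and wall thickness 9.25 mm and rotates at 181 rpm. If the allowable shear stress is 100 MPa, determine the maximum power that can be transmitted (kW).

J = π(d_o⁴ − d_i⁴)/32 = π(0.0702⁴ − 0.0517⁴)/32 = 1.683×10^-6 m⁴.
T_max = τ_allow·J/r = 1.00×10^8 × 1.683×10^-6 / 0.0351 = 4794 N·m.
ω = 2π·181/60 = 18.95 rad/s, so P_max = T_max·ω = 9.087×10^4 W.

90.9 kW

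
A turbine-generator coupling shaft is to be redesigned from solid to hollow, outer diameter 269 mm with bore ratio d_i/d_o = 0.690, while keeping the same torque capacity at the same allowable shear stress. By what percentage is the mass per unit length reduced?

37.8 %

Equal τ_max and T ⇒ the solid shaft needs d_s³ = d_o³(1−k⁴), so d_s = 269·(1−0.690⁴)^(1/3) = 246.9 mm.
Area ratio A_h/A_s = d_o²(1−k²)/d_s² = (1−k²)/(1−k⁴)^(2/3) = 0.6218.
Mass saving = 1 − 0.6218 = 37.8 %.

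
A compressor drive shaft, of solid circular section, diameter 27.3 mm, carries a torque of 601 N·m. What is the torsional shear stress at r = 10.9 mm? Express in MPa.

120 MPa

J = πd⁴/32 = π(0.0273)⁴/32 = 5.453×10^-8 m⁴.
Shear stress varies linearly with radius: τ = T·r/J = 601.0 × 0.0109 / 5.453×10^-8 = 1.201×10^8 Pa.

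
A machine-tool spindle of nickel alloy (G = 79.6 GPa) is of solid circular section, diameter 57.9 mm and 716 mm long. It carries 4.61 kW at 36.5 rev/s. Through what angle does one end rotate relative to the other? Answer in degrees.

0.00939°

ω = 2π·36.5 = 229.3 rad/s, so T = P/ω = 4.61×10³ / 229.3 = 20.10 N·m.
J = πd⁴/32 = π(0.0579)⁴/32 = 1.103×10^-6 m⁴.
θ = T·L/(G·J) = 20.10 × 0.716 / (79.6×10⁹ × 1.103×10^-6) = 1.639×10^-4 rad.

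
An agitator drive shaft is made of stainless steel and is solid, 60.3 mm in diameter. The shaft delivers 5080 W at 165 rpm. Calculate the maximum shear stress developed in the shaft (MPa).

6.83 MPa

ω = 2π·165/60 = 17.28 rad/s, so T = P/ω = 5080 / 17.28 = 294.0 N·m.
J = πd⁴/32 = π(0.0603)⁴/32 = 1.298×10^-6 m⁴.
τ_max = T·r/J = 294.0 × 0.0301 / 1.298×10^-6 = 6.829×10^6 Pa.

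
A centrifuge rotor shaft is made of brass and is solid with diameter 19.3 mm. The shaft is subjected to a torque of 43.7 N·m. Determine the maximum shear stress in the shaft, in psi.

J = πd⁴/32 = π(0.0193)⁴/32 = 1.362×10^-8 m⁴.
τ_max = T·r/J = 43.70 × 0.00965 / 1.362×10^-8 = 3.096×10^7 Pa.

4490 psi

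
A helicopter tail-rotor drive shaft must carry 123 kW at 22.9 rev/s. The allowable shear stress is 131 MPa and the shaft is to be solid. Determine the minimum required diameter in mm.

32.2 mm

ω = 2π·22.9 = 143.9 rad/s, so T = P/ω = 123×10³ / 143.9 = 854.8 N·m.
For a solid shaft τ_max = 16T/(πd³), so d = (16T/(π τ_allow))^(1/3) = (16·854.8/(π·1.31×10^8))^(1/3) = 0.03215 m.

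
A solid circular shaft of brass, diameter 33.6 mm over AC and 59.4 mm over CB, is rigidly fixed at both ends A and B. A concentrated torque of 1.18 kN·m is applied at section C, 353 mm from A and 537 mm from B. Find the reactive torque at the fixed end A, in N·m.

Compatibility: T_A·a/J_AC = T_B·b/J_CB with T_A + T_B = T₀.
J_AC = 1.25×10^-7 m⁴, J_CB = 1.22×10^-6 m⁴, so T_A = T₀·(J_AC/a)/((J_AC/a)+(J_CB/b)) = 159.0 N·m, T_B = 1021 N·m.

159 N·m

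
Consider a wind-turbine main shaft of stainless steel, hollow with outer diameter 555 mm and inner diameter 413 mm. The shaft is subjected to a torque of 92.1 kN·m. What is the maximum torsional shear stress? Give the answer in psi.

574 psi

J = π(d_o⁴ − d_i⁴)/32 = π(0.555⁴ − 0.413⁴)/32 = 6.458×10^-3 m⁴.
τ_max = T·r/J = 92100 × 0.278 / 6.458×10^-3 = 3.957×10^6 Pa.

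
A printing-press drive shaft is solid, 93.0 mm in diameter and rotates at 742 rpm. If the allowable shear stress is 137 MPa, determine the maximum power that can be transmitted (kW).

1680 kW

J = πd⁴/32 = π(0.0930)⁴/32 = 7.344×10^-6 m⁴.
T_max = τ_allow·J/r = 1.37×10^8 × 7.344×10^-6 / 0.0465 = 21640 N·m.
ω = 2π·742/60 = 77.70 rad/s, so P_max = T_max·ω = 1.681×10^6 W.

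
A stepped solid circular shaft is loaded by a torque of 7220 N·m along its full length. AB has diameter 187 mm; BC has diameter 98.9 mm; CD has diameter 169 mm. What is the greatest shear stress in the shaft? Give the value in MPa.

38.0 MPa

Under the same torque, τ_max = 16T/(πd³) is largest where d is smallest — segment BC (d = 98.9 mm).
τ_max = 16·7220/(π·(0.0989)³) = 3.801×10^7 Pa.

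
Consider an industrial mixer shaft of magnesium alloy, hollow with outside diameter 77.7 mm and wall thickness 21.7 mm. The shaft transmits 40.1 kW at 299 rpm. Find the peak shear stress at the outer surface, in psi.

ω = 2π·299/60 = 31.31 rad/s, so T = P/ω = 40.1×10³ / 31.31 = 1281 N·m.
J = π(d_o⁴ − d_i⁴)/32 = π(0.0777⁴ − 0.0343⁴)/32 = 3.442×10^-6 m⁴.
τ_max = T·r/J = 1281 × 0.0389 / 3.442×10^-6 = 1.445×10^7 Pa.

2100 psi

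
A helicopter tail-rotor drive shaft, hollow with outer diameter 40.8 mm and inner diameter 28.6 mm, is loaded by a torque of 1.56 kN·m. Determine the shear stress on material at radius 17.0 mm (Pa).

1.29e8 Pa

J = π(d_o⁴ − d_i⁴)/32 = π(0.0408⁴ − 0.0286⁴)/32 = 2.064×10^-7 m⁴.
Shear stress varies linearly with radius: τ = T·r/J = 1560 × 0.0170 / 2.064×10^-7 = 1.285×10^8 Pa.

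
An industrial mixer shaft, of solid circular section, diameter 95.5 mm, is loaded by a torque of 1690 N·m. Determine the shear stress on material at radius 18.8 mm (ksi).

0.564 ksi

J = πd⁴/32 = π(0.0955)⁴/32 = 8.166×10^-6 m⁴.
Shear stress varies linearly with radius: τ = T·r/J = 1690 × 0.0188 / 8.166×10^-6 = 3.891×10^6 Pa.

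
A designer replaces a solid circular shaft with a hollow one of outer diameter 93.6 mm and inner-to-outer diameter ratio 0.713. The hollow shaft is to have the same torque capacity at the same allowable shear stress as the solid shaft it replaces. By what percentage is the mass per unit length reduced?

Equal τ_max and T ⇒ the solid shaft needs d_s³ = d_o³(1−k⁴), so d_s = 93.6·(1−0.713⁴)^(1/3) = 84.72 mm.
Area ratio A_h/A_s = d_o²(1−k²)/d_s² = (1−k²)/(1−k⁴)^(2/3) = 0.6001.
Mass saving = 1 − 0.6001 = 40.0 %.

40.0 %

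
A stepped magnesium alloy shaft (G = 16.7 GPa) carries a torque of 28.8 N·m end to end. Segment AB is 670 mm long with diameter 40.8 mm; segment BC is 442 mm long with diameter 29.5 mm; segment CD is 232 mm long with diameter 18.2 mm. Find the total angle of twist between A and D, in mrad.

J_AB = π(0.0408)⁴/32 = 2.72×10^-7 m⁴; J_BC = π(0.0295)⁴/32 = 7.44×10^-8 m⁴; J_CD = π(0.0182)⁴/32 = 1.08×10^-8 m⁴.
θ = (T/G)·Σ L_i/J_i = (28.80/16.7×10⁹)·(0.670/2.72×10^-7 + 0.442/7.44×10^-8 + 0.232/1.08×10^-8) = 0.05164 rad.

51.6 mrad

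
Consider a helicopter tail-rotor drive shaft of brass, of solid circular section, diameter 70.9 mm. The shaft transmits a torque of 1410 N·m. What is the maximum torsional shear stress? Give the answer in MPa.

20.1 MPa

J = πd⁴/32 = π(0.0709)⁴/32 = 2.481×10^-6 m⁴.
τ_max = T·r/J = 1410 × 0.0355 / 2.481×10^-6 = 2.015×10^7 Pa.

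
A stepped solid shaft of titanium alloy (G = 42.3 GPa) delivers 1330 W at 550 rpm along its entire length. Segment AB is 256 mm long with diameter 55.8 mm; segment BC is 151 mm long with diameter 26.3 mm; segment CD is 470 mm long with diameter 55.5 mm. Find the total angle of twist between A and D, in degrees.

ω = 2π·550/60 = 57.60 rad/s, so T = P/ω = 1330 / 57.60 = 23.09 N·m.
J_AB = π(0.0558)⁴/32 = 9.52×10^-7 m⁴; J_BC = π(0.0263)⁴/32 = 4.70×10^-8 m⁴; J_CD = π(0.0555)⁴/32 = 9.31×10^-7 m⁴.
θ = (T/G)·Σ L_i/J_i = (23.09/42.3×10⁹)·(0.256/9.52×10^-7 + 0.151/4.70×10^-8 + 0.470/9.31×10^-7) = 2.177×10^-3 rad.

0.125°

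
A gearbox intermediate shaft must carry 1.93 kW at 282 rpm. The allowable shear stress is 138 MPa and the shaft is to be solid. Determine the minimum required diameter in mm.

ω = 2π·282/60 = 29.53 rad/s, so T = P/ω = 1.93×10³ / 29.53 = 65.36 N·m.
For a solid shaft τ_max = 16T/(πd³), so d = (16T/(π τ_allow))^(1/3) = (16·65.36/(π·1.38×10^8))^(1/3) = 0.01341 m.

13.4 mm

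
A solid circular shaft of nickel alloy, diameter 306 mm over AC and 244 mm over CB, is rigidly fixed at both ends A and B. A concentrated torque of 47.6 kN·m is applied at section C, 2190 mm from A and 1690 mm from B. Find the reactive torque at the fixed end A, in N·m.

Compatibility: T_A·a/J_AC = T_B·b/J_CB with T_A + T_B = T₀.
J_AC = 8.61×10^-4 m⁴, J_CB = 3.48×10^-4 m⁴, so T_A = T₀·(J_AC/a)/((J_AC/a)+(J_CB/b)) = 31240 N·m, T_B = 16360 N·m.

31200 N·m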